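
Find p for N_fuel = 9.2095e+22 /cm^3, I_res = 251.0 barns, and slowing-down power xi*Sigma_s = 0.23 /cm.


p = exp(-N * I * 1e-24 / (xi*Sigma_s))
p = exp(-9.2095e+22 * 251.0 * 1e-24 / 0.23)
p = 2.2481e-44

2.2481e-44


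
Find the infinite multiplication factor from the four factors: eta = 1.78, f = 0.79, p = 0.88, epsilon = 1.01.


k_inf = eta * f * p * epsilon
k_inf = 1.78 * 0.79 * 0.88 * 1.01
k_inf = 1.2498

1.2498


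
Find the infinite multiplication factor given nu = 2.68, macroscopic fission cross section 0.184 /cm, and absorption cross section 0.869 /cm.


k_inf = nu * Sigma_f / Sigma_a
k_inf = 2.68 * 0.184 / 0.869
k_inf = 0.56746

0.56746


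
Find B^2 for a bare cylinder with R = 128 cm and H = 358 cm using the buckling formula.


B^2 = (2.405/R)^2 + (pi/H)^2
B^2 = (2.405/128)^2 + (pi/358)^2
B^2 = 4.3004e-04 /cm^2

4.3004e-04


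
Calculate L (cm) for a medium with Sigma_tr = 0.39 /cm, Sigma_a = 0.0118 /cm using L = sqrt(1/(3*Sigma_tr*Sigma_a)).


D = 1 / (3 * Sigma_tr) = 1 / (3 * 0.39) = 0.8547009 cm
L = sqrt(D / Sigma_a)
L = sqrt(0.8547009 / 0.0118)
L = 8.5107 cm

8.5107


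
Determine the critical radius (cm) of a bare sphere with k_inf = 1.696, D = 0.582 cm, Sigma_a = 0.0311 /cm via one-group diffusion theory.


L^2 = D / Sigma_a = 0.582 / 0.0311 = 18.71383 cm^2
B_m^2 = (k_inf - 1) / L^2 = (1.696 - 1) / 18.71383 = 0.03719175 /cm^2
For a bare sphere: B_g = pi/R, so R_c = pi / sqrt(B_m^2)
R_c = pi / sqrt(0.03719175) = 16.290 cm

16.290


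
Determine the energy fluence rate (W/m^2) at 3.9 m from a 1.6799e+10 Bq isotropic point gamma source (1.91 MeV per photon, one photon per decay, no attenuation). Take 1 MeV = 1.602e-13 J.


psi = A * E * 1.602e-13 / (4*pi*r^2)
psi = 1.6799e+10 * 1.91 * 1.602e-13 / (4*pi*3.9^2)
psi = 2.6893e-05 W/m^2

2.6893e-05


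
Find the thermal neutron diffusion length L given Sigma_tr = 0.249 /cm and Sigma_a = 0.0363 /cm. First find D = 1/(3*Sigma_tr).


D = 1 / (3 * Sigma_tr) = 1 / (3 * 0.249) = 1.338688 cm
L = sqrt(D / Sigma_a)
L = sqrt(1.338688 / 0.0363)
L = 6.0728 cm

6.0728


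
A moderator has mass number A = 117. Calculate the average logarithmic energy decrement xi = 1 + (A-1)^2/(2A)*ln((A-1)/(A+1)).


xi = 1 + (A-1)^2/(2A) * ln((A-1)/(A+1))
xi = 1 + (117-1)^2/(2*117) * ln((117-1)/(117 +1))
xi = 0.016997

0.016997


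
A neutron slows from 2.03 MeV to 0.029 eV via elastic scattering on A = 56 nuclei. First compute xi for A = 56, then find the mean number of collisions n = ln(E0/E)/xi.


xi = 1 + (A-1)^2/(2A)*ln((A-1)/(A+1)) = 0.03529286 (for A = 56)
n = ln(E0/E) / xi
n = ln(2.03e6 / 0.029) / 0.03529286
n = ln(7.000000e+07) / 0.03529286 = 511.83

511.83


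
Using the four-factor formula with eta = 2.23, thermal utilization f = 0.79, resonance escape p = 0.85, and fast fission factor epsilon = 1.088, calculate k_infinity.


k_inf = eta * f * p * epsilon
k_inf = 2.23 * 0.79 * 0.85 * 1.088
k_inf = 1.6292

1.6292


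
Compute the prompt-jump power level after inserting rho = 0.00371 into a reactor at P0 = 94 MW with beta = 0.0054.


P1/P0 = beta / (beta - rho)
P1/P0 = 0.0054 / (0.0054 - 0.00371) = 3.195266
P1 = 94 * 3.195266 = 300.36 MW

300.36


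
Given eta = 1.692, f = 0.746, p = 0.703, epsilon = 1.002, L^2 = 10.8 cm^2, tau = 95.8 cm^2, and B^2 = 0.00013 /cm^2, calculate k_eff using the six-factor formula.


k_inf = eta*f*p*eps = 1.692*0.746*0.703*1.002 = 0.8891238
P_TNL = 1/(1 + L^2*B^2) = 1/(1 + 10.8*0.00013) = 0.9985980
P_FNL = exp(-B^2*tau) = exp(-0.00013*95.8) = 0.9876232
k_eff = k_inf * P_TNL * P_FNL = 0.8891238 * 0.9985980 * 0.9876232
k_eff = 0.87689

0.87689


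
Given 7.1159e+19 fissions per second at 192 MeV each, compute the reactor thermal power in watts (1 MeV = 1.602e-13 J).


P = fission_rate * E_MeV * 1.602e-13
P = 7.1159e+19 * 192 * 1.602e-13
P = 2.1887e+09 W

2.1887e+09


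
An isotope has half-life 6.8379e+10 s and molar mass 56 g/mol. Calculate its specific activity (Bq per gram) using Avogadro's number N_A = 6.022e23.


lambda = ln(2) / t_half = ln(2) / 6.8379e+10 = 1.013684e-11 /s
SA = lambda * N_A / M
SA = 1.013684e-11 * 6.022e23 / 56
SA = 1.0901e+11 Bq/g

1.0901e+11


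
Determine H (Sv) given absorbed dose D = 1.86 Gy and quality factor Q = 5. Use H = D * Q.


H = D * Q
H = 1.86 * 5
H = 9.3000 Sv

9.3000


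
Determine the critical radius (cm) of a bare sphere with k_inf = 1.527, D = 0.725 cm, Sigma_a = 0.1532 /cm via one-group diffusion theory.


L^2 = D / Sigma_a = 0.725 / 0.1532 = 4.732376 cm^2
B_m^2 = (k_inf - 1) / L^2 = (1.527 - 1) / 4.732376 = 0.1113606 /cm^2
For a bare sphere: B_g = pi/R, so R_c = pi / sqrt(B_m^2)
R_c = pi / sqrt(0.1113606) = 9.4142 cm

9.4142


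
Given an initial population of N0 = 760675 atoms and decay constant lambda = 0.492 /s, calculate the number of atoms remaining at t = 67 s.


N = N0 * exp(-lambda * t)
N = 760675 * exp(-0.492 * 67)
N = 3.6738e-09

3.6738e-09


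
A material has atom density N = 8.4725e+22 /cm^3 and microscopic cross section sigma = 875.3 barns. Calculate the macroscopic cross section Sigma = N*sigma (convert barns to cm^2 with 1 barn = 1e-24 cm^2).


Sigma = N * sigma_barns * 1e-24
Sigma = 8.4725e+22 * 875.3 * 1e-24
Sigma = 74.160 /cm

74.160


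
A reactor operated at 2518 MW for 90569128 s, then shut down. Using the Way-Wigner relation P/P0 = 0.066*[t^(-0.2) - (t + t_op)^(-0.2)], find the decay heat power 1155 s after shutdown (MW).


P/P0 = 0.066 * [t^(-0.2) - (t + t_op)^(-0.2)]
P/P0 = 0.066 * [1155^(-0.2) - (1155 + 90569128)^(-0.2)]
P/P0 = 0.066 * [0.2440527 - 0.02562140] = 0.01441647
P = 2518 * 0.01441647 = 36.301 MW

36.301


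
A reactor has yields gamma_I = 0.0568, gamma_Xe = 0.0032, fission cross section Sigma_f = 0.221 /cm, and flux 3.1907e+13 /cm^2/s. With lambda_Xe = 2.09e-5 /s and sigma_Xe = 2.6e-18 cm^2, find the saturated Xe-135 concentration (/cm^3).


Xe_eq = (gamma_I + gamma_Xe) * Sigma_f * phi / (lambda_Xe + sigma_Xe * phi)
Numerator = (0.0568 + 0.0032) * 0.221 * 3.1907e+13 = 4.230868e+11
Denominator = 2.09e-5 + 2.6e-18 * 3.1907e+13 = 1.038582e-04
Xe_eq = 4.230868e+11 / 1.038582e-04 = 4.0737e+15 /cm^3

4.0737e+15


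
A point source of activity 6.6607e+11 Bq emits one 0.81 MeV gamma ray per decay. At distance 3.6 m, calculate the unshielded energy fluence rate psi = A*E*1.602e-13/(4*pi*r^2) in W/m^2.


psi = A * E * 1.602e-13 / (4*pi*r^2)
psi = 6.6607e+11 * 0.81 * 1.602e-13 / (4*pi*3.6^2)
psi = 5.3070e-04 W/m^2

5.3070e-04


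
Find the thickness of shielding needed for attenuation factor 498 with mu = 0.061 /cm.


x = ln(factor) / mu
x = ln(498) / 0.061
x = 101.81 cm

101.81


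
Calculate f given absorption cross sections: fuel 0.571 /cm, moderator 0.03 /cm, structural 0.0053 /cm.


f = Sigma_a_fuel / (Sigma_a_fuel + Sigma_a_mod + Sigma_a_other)
f = 0.571 / (0.571 + 0.03 + 0.0053)
f = 0.94178

0.94178


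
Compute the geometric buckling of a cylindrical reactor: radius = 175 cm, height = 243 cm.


B^2 = (2.405/R)^2 + (pi/H)^2
B^2 = (2.405/175)^2 + (pi/243)^2
B^2 = 3.5601e-04 /cm^2

3.5601e-04


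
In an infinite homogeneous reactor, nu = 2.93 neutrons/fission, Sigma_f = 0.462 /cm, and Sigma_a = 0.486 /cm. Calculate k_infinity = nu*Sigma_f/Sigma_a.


k_inf = nu * Sigma_f / Sigma_a
k_inf = 2.93 * 0.462 / 0.486
k_inf = 2.7853

2.7853


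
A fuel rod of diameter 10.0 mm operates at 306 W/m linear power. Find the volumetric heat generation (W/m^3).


r = D / 2 / 1000 = 10.0 / 2 / 1000 = 0.005 m
q''' = q' / (pi * r^2)
q''' = 306 / (pi * 0.005^2)
q''' = 3.8961e+06 W/m^3

3.8961e+06


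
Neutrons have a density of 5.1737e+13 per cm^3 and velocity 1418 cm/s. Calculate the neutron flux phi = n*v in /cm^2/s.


phi = n * v
phi = 5.1737e+13 * 1418
phi = 7.3363e+16 /cm^2/s

7.3363e+16


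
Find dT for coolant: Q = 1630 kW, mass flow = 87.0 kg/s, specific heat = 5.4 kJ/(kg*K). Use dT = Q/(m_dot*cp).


dT = Q / (m_dot * cp)
dT = 1630 / (87.0 * 5.4)
dT = 3.4696 C

3.4696


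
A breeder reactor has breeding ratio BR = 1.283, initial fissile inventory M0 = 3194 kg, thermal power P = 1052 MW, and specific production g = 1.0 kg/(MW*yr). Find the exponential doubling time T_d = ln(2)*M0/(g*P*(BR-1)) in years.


Breeding gain G = BR - 1 = 1.283 - 1 = 0.283
Fissile production rate = g * P * G = 1.0 * 1052 * 0.283 = 297.716 kg/yr
T_d = ln(2) * M0 / (g * P * G)
T_d = ln(2) * 3194 / 297.716 = 7.4363 yr

7.4363


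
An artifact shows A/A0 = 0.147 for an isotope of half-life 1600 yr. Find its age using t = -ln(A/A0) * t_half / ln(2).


lambda = ln(2) / t_half = ln(2) / 1600 = 4.332170e-04 /yr
t = -ln(A/A0) / lambda
t = -ln(0.147) / 4.332170e-04
t = 4425.8 yr

4425.8


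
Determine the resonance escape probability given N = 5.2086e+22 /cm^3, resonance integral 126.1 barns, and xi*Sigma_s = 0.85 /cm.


p = exp(-N * I * 1e-24 / (xi*Sigma_s))
p = exp(-5.2086e+22 * 126.1 * 1e-24 / 0.85)
p = 4.4072e-04

4.4072e-04


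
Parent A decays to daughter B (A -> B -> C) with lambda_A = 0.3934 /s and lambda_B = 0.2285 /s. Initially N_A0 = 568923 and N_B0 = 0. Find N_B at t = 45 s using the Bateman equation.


N_B(t) = lambda_A * N_A0 / (lambda_B - lambda_A) * [exp(-lambda_A*t) - exp(-lambda_B*t)]
exp(-0.3934*45) = 2.049674e-08; exp(-0.2285*45) = 3.422685e-05
N_B = 0.3934 * 568923 / (0.2285 - 0.3934) * (2.049674e-08 - 3.422685e-05)
N_B = 46.427

46.427


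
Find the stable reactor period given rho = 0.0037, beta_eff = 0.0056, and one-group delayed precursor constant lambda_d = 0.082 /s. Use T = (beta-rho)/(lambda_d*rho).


T = (beta - rho) / (lambda_d * rho)
T = (0.0056 - 0.0037) / (0.082 * 0.0037)
T = 6.2624 s

6.2624


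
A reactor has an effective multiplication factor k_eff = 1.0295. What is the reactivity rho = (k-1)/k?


rho = (k_eff - 1) / k_eff
rho = (1.0295 - 1) / 1.0295
rho = 0.028655

0.028655


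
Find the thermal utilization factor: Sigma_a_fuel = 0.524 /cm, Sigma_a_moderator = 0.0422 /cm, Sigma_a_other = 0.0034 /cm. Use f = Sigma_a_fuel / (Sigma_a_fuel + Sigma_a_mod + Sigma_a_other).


f = Sigma_a_fuel / (Sigma_a_fuel + Sigma_a_mod + Sigma_a_other)
f = 0.524 / (0.524 + 0.0422 + 0.0034)
f = 0.91994

0.91994


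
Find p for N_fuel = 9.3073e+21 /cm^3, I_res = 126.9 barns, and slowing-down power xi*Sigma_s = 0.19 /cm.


p = exp(-N * I * 1e-24 / (xi*Sigma_s))
p = exp(-9.3073e+21 * 126.9 * 1e-24 / 0.19)
p = 0.0019966

0.0019966


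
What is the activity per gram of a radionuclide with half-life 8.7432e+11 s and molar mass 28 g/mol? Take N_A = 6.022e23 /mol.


lambda = ln(2) / t_half = ln(2) / 8.7432e+11 = 7.927843e-13 /s
SA = lambda * N_A / M
SA = 7.927843e-13 * 6.022e23 / 28
SA = 1.7051e+10 Bq/g

1.7051e+10


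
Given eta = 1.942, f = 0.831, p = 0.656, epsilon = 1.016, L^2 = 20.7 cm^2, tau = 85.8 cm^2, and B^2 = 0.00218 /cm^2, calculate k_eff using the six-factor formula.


k_inf = eta*f*p*eps = 1.942*0.831*0.656*1.016 = 1.075593
P_TNL = 1/(1 + L^2*B^2) = 1/(1 + 20.7*0.00218) = 0.9568224
P_FNL = exp(-B^2*tau) = exp(-0.00218*85.8) = 0.8294072
k_eff = k_inf * P_TNL * P_FNL = 1.075593 * 0.9568224 * 0.8294072
k_eff = 0.85359

0.85359


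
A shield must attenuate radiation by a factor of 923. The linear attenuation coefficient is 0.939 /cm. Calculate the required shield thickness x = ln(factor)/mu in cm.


x = ln(factor) / mu
x = ln(923) / 0.939
x = 7.2712 cm

7.2712


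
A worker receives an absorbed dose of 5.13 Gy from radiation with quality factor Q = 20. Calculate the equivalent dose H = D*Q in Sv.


H = D * Q
H = 5.13 * 20
H = 102.60 Sv

102.60


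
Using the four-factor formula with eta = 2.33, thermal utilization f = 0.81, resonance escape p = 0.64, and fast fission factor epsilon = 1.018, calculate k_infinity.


k_inf = eta * f * p * epsilon
k_inf = 2.33 * 0.81 * 0.64 * 1.018
k_inf = 1.2296

1.2296


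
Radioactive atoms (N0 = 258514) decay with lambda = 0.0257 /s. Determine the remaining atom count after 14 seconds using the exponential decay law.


N = N0 * exp(-lambda * t)
N = 258514 * exp(-0.0257 * 14)
N = 180395

180395


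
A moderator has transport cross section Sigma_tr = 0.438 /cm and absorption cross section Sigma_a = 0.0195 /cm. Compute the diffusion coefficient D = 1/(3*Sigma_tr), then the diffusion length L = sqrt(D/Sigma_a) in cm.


D = 1 / (3 * Sigma_tr) = 1 / (3 * 0.438) = 0.7610350 cm
L = sqrt(D / Sigma_a)
L = sqrt(0.7610350 / 0.0195)
L = 6.2472 cm

6.2472


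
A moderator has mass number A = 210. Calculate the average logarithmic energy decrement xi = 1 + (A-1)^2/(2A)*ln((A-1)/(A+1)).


xi = 1 + (A-1)^2/(2A) * ln((A-1)/(A+1))
xi = 1 + (210-1)^2/(2*210) * ln((210-1)/(210 +1))
xi = 0.0094936

0.0094936


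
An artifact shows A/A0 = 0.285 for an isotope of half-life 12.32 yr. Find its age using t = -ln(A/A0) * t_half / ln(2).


lambda = ln(2) / t_half = ln(2) / 12.32 = 0.05626195 /yr
t = -ln(A/A0) / lambda
t = -ln(0.285) / 0.05626195
t = 22.311 yr

22.311


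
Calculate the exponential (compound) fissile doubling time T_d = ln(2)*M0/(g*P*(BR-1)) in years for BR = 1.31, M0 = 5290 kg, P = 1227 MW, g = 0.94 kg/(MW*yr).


Breeding gain G = BR - 1 = 1.31 - 1 = 0.31
Fissile production rate = g * P * G = 0.94 * 1227 * 0.31 = 357.5478 kg/yr
T_d = ln(2) * M0 / (g * P * G)
T_d = ln(2) * 5290 / 357.5478 = 10.255 yr

10.255


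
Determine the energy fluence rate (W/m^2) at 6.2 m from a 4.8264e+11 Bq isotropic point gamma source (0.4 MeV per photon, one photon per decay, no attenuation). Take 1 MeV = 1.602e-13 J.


psi = A * E * 1.602e-13 / (4*pi*r^2)
psi = 4.8264e+11 * 0.4 * 1.602e-13 / (4*pi*6.2^2)
psi = 6.4025e-05 W/m^2

6.4025e-05


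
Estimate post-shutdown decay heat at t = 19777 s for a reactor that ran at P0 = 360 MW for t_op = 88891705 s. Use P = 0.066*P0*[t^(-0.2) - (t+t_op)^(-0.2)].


P/P0 = 0.066 * [t^(-0.2) - (t + t_op)^(-0.2)]
P/P0 = 0.066 * [19777^(-0.2) - (19777 + 88891705)^(-0.2)]
P/P0 = 0.066 * [0.1382827 - 0.02571630] = 0.007429382
P = 360 * 0.007429382 = 2.6746 MW

2.6746


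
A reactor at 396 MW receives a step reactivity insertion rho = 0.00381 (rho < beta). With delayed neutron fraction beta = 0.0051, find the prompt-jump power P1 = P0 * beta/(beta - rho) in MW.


P1/P0 = beta / (beta - rho)
P1/P0 = 0.0051 / (0.0051 - 0.00381) = 3.953488
P1 = 396 * 3.953488 = 1565.6 MW

1565.6


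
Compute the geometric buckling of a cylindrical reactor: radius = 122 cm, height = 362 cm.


B^2 = (2.405/R)^2 + (pi/H)^2
B^2 = (2.405/122)^2 + (pi/362)^2
B^2 = 4.6392e-04 /cm^2

4.6392e-04


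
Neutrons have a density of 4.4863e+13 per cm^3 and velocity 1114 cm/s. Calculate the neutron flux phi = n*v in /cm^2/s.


phi = n * v
phi = 4.4863e+13 * 1114
phi = 4.9977e+16 /cm^2/s

4.9977e+16


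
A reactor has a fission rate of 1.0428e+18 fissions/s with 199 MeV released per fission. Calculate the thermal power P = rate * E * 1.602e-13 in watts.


P = fission_rate * E_MeV * 1.602e-13
P = 1.0428e+18 * 199 * 1.602e-13
P = 3.3244e+07 W

3.3244e+07


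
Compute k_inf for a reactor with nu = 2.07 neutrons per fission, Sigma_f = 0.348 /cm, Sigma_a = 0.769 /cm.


k_inf = nu * Sigma_f / Sigma_a
k_inf = 2.07 * 0.348 / 0.769
k_inf = 0.93675

0.93675


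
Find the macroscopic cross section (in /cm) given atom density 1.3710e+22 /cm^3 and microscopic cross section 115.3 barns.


Sigma = N * sigma_barns * 1e-24
Sigma = 1.3710e+22 * 115.3 * 1e-24
Sigma = 1.5808 /cm

1.5808


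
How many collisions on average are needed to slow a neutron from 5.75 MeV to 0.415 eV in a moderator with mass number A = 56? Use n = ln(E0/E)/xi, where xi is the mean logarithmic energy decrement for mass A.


xi = 1 + (A-1)^2/(2A)*ln((A-1)/(A+1)) = 0.03529286 (for A = 56)
n = ln(E0/E) / xi
n = ln(5.75e6 / 0.415) / 0.03529286
n = ln(1.385542e+07) / 0.03529286 = 465.94

465.94


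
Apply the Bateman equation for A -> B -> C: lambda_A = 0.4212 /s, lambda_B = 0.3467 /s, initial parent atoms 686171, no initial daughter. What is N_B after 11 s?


N_B(t) = lambda_A * N_A0 / (lambda_B - lambda_A) * [exp(-lambda_A*t) - exp(-lambda_B*t)]
exp(-0.4212*11) = 0.009723594; exp(-0.3467*11) = 0.02206638
N_B = 0.4212 * 686171 / (0.3467 - 0.4212) * (0.009723594 - 0.02206638)
N_B = 47883

47883


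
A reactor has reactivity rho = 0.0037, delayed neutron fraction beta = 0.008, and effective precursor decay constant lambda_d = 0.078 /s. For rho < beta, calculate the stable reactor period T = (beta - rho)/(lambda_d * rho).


T = (beta - rho) / (lambda_d * rho)
T = (0.008 - 0.0037) / (0.078 * 0.0037)
T = 14.900 s

14.900


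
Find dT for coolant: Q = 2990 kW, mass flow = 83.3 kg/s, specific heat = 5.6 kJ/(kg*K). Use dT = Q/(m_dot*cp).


dT = Q / (m_dot * cp)
dT = 2990 / (83.3 * 5.6)
dT = 6.4097 C

6.4097


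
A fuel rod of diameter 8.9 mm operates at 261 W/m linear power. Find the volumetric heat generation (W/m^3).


r = D / 2 / 1000 = 8.9 / 2 / 1000 = 0.00445 m
q''' = q' / (pi * r^2)
q''' = 261 / (pi * 0.00445^2)
q''' = 4.1954e+06 W/m^3

4.1954e+06


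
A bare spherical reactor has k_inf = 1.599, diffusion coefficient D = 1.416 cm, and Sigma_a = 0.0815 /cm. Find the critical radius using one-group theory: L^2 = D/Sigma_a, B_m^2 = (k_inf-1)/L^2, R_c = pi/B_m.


L^2 = D / Sigma_a = 1.416 / 0.0815 = 17.37423 cm^2
B_m^2 = (k_inf - 1) / L^2 = (1.599 - 1) / 17.37423 = 0.03447635 /cm^2
For a bare sphere: B_g = pi/R, so R_c = pi / sqrt(B_m^2)
R_c = pi / sqrt(0.03447635) = 16.920 cm

16.920


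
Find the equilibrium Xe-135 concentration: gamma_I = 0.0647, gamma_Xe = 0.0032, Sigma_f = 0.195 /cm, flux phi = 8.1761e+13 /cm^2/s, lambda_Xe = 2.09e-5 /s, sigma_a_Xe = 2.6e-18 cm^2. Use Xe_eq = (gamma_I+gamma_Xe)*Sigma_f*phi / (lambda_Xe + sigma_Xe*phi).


Xe_eq = (gamma_I + gamma_Xe) * Sigma_f * phi / (lambda_Xe + sigma_Xe * phi)
Numerator = (0.0647 + 0.0032) * 0.195 * 8.1761e+13 = 1.082557e+12
Denominator = 2.09e-5 + 2.6e-18 * 8.1761e+13 = 2.334786e-04
Xe_eq = 1.082557e+12 / 2.334786e-04 = 4.6366e+15 /cm^3

4.6366e+15


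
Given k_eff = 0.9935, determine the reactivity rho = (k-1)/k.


rho = (k_eff - 1) / k_eff
rho = (0.9935 - 1) / 0.9935
rho = -0.0065425

-0.0065425


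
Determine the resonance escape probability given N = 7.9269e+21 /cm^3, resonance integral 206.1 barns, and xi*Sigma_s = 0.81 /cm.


p = exp(-N * I * 1e-24 / (xi*Sigma_s))
p = exp(-7.9269e+21 * 206.1 * 1e-24 / 0.81)
p = 0.13306

0.13306


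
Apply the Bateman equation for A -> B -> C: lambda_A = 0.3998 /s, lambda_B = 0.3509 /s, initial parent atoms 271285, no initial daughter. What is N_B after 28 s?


N_B(t) = lambda_A * N_A0 / (lambda_B - lambda_A) * [exp(-lambda_A*t) - exp(-lambda_B*t)]
exp(-0.3998*28) = 1.375099e-05; exp(-0.3509*28) = 5.407168e-05
N_B = 0.3998 * 271285 / (0.3509 - 0.3998) * (1.375099e-05 - 5.407168e-05)
N_B = 89.431

89.431


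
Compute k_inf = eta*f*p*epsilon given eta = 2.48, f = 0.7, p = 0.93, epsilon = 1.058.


k_inf = eta * f * p * epsilon
k_inf = 2.48 * 0.7 * 0.93 * 1.058
k_inf = 1.7081

1.7081


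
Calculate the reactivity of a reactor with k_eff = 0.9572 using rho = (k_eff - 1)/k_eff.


rho = (k_eff - 1) / k_eff
rho = (0.9572 - 1) / 0.9572
rho = -0.044714

-0.044714


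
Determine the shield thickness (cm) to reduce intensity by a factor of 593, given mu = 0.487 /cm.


x = ln(factor) / mu
x = ln(593) / 0.487
x = 13.111 cm

13.111


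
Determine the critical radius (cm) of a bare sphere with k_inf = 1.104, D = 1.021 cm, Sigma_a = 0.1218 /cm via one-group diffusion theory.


L^2 = D / Sigma_a = 1.021 / 0.1218 = 8.382594 cm^2
B_m^2 = (k_inf - 1) / L^2 = (1.104 - 1) / 8.382594 = 0.01240666 /cm^2
For a bare sphere: B_g = pi/R, so R_c = pi / sqrt(B_m^2)
R_c = pi / sqrt(0.01240666) = 28.205 cm

28.205


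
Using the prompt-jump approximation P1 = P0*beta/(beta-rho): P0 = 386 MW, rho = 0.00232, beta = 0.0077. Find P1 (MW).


P1/P0 = beta / (beta - rho)
P1/P0 = 0.0077 / (0.0077 - 0.00232) = 1.431227
P1 = 386 * 1.431227 = 552.45 MW

552.45


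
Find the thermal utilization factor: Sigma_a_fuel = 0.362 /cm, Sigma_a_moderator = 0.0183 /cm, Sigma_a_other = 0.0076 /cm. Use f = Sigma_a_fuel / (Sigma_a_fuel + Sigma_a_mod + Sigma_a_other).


f = Sigma_a_fuel / (Sigma_a_fuel + Sigma_a_mod + Sigma_a_other)
f = 0.362 / (0.362 + 0.0183 + 0.0076)
f = 0.93323

0.93323


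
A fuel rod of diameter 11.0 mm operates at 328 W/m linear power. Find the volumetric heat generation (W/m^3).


r = D / 2 / 1000 = 11.0 / 2 / 1000 = 0.0055 m
q''' = q' / (pi * r^2)
q''' = 328 / (pi * 0.0055^2)
q''' = 3.4514e+06 W/m^3

3.4514e+06


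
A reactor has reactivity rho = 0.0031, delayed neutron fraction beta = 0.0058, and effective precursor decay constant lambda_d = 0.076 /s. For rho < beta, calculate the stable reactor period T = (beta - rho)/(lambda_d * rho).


T = (beta - rho) / (lambda_d * rho)
T = (0.0058 - 0.0031) / (0.076 * 0.0031)
T = 11.460 s

11.460


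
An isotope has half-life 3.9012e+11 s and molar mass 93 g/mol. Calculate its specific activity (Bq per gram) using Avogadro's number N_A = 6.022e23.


lambda = ln(2) / t_half = ln(2) / 3.9012e+11 = 1.776754e-12 /s
SA = lambda * N_A / M
SA = 1.776754e-12 * 6.022e23 / 93
SA = 1.1505e+10 Bq/g

1.1505e+10


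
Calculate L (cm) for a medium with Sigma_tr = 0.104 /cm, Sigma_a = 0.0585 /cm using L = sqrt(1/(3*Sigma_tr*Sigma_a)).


D = 1 / (3 * Sigma_tr) = 1 / (3 * 0.104) = 3.205128 cm
L = sqrt(D / Sigma_a)
L = sqrt(3.205128 / 0.0585)
L = 7.4019 cm

7.4019


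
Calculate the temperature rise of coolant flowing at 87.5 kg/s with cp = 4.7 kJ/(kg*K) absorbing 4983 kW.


dT = Q / (m_dot * cp)
dT = 4983 / (87.5 * 4.7)
dT = 12.117 C

12.117


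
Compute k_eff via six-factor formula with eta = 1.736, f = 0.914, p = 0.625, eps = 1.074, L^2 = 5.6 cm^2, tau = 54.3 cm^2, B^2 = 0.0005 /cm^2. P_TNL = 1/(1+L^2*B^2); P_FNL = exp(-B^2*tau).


k_inf = eta*f*p*eps = 1.736*0.914*0.625*1.074 = 1.065075
P_TNL = 1/(1 + L^2*B^2) = 1/(1 + 5.6*0.0005) = 0.9972078
P_FNL = exp(-B^2*tau) = exp(-0.0005*54.3) = 0.9732152
k_eff = k_inf * P_TNL * P_FNL = 1.065075 * 0.9972078 * 0.9732152
k_eff = 1.0337

1.0337


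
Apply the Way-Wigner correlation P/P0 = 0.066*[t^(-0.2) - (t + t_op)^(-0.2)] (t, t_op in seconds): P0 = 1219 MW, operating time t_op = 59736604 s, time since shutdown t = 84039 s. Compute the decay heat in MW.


P/P0 = 0.066 * [t^(-0.2) - (t + t_op)^(-0.2)]
P/P0 = 0.066 * [84039^(-0.2) - (84039 + 59736604)^(-0.2)]
P/P0 = 0.066 * [0.1035390 - 0.02783747] = 0.004996301
P = 1219 * 0.004996301 = 6.0905 MW

6.0905


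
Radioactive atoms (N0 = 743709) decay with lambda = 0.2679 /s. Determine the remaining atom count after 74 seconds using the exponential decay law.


N = N0 * exp(-lambda * t)
N = 743709 * exp(-0.2679 * 74)
N = 0.0018268

0.0018268


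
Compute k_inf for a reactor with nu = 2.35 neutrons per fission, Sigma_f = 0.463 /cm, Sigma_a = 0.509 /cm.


k_inf = nu * Sigma_f / Sigma_a
k_inf = 2.35 * 0.463 / 0.509
k_inf = 2.1376

2.1376


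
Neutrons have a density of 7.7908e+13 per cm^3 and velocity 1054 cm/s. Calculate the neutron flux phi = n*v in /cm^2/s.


phi = n * v
phi = 7.7908e+13 * 1054
phi = 8.2115e+16 /cm^2/s

8.2115e+16


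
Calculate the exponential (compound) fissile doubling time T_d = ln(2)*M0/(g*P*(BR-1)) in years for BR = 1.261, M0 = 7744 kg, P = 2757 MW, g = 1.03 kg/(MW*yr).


Breeding gain G = BR - 1 = 1.261 - 1 = 0.261
Fissile production rate = g * P * G = 1.03 * 2757 * 0.261 = 741.16431 kg/yr
T_d = ln(2) * M0 / (g * P * G)
T_d = ln(2) * 7744 / 741.16431 = 7.2423 yr

7.2423


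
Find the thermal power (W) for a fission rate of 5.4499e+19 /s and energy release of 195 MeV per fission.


P = fission_rate * E_MeV * 1.602e-13
P = 5.4499e+19 * 195 * 1.602e-13
P = 1.7025e+09 W

1.7025e+09


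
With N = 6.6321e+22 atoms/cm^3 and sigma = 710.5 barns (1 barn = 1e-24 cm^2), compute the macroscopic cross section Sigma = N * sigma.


Sigma = N * sigma_barns * 1e-24
Sigma = 6.6321e+22 * 710.5 * 1e-24
Sigma = 47.121 /cm

47.121


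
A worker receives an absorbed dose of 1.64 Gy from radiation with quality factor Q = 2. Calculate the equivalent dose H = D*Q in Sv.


H = D * Q
H = 1.64 * 2
H = 3.2800 Sv

3.2800


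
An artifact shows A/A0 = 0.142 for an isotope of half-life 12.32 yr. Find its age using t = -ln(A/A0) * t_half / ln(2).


lambda = ln(2) / t_half = ln(2) / 12.32 = 0.05626195 /yr
t = -ln(A/A0) / lambda
t = -ln(0.142) / 0.05626195
t = 34.694 yr

34.694


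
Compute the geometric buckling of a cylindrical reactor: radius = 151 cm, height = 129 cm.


B^2 = (2.405/R)^2 + (pi/H)^2
B^2 = (2.405/151)^2 + (pi/129)^2
B^2 = 8.4676e-04 /cm^2

8.4676e-04


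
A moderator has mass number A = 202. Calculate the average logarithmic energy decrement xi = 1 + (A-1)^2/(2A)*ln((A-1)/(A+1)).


xi = 1 + (A-1)^2/(2A) * ln((A-1)/(A+1))
xi = 1 + (202-1)^2/(2*202) * ln((202-1)/(202 +1))
xi = 0.0098684

0.0098684


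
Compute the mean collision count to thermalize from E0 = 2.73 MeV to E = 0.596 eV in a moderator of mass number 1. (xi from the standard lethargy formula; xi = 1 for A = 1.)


xi = 1 + (A-1)^2/(2A)*ln((A-1)/(A+1)) = 1 (for A = 1)
n = ln(E0/E) / xi
n = ln(2.73e6 / 0.596) / 1
n = ln(4.580537e+06) / 1 = 15.337

15.337


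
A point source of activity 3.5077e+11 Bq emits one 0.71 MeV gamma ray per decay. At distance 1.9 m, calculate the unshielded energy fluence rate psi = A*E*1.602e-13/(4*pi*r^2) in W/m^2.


psi = A * E * 1.602e-13 / (4*pi*r^2)
psi = 3.5077e+11 * 0.71 * 1.602e-13 / (4*pi*1.9^2)
psi = 8.7948e-04 W/m^2

8.7948e-04


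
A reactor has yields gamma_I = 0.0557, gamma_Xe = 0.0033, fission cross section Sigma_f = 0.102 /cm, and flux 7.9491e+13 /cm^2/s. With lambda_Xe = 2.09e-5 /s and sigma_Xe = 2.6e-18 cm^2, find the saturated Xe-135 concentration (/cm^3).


Xe_eq = (gamma_I + gamma_Xe) * Sigma_f * phi / (lambda_Xe + sigma_Xe * phi)
Numerator = (0.0557 + 0.0033) * 0.102 * 7.9491e+13 = 4.783768e+11
Denominator = 2.09e-5 + 2.6e-18 * 7.9491e+13 = 2.275766e-04
Xe_eq = 4.783768e+11 / 2.275766e-04 = 2.1020e+15 /cm^3

2.1020e+15


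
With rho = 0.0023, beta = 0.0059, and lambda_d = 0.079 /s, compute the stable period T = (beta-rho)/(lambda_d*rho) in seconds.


T = (beta - rho) / (lambda_d * rho)
T = (0.0059 - 0.0023) / (0.079 * 0.0023)
T = 19.813 s

19.813


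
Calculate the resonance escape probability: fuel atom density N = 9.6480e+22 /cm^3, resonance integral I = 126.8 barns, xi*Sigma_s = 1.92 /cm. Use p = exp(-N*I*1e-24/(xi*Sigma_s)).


p = exp(-N * I * 1e-24 / (xi*Sigma_s))
p = exp(-9.6480e+22 * 126.8 * 1e-24 / 1.92)
p = 0.0017093

0.0017093


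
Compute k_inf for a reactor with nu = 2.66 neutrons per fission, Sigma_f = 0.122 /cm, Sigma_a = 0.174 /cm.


k_inf = nu * Sigma_f / Sigma_a
k_inf = 2.66 * 0.122 / 0.174
k_inf = 1.8651

1.8651


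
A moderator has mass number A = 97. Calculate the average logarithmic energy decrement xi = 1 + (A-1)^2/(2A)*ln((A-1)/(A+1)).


xi = 1 + (A-1)^2/(2A) * ln((A-1)/(A+1))
xi = 1 + (97-1)^2/(2*97) * ln((97-1)/(97 +1))
xi = 0.020478

0.020478


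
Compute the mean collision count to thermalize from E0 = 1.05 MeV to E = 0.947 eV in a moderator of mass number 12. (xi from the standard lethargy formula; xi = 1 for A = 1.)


xi = 1 + (A-1)^2/(2A)*ln((A-1)/(A+1)) = 0.1577690 (for A = 12)
n = ln(E0/E) / xi
n = ln(1.05e6 / 0.947) / 0.1577690
n = ln(1.108765e+06) / 0.1577690 = 88.222

88.222


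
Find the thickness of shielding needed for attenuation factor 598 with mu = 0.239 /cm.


x = ln(factor) / mu
x = ln(598) / 0.239
x = 26.751 cm

26.751


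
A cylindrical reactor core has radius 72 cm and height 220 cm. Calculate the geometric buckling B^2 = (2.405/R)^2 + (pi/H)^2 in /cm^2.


B^2 = (2.405/R)^2 + (pi/H)^2
B^2 = (2.405/72)^2 + (pi/220)^2
B^2 = 0.0013197 /cm^2

0.0013197


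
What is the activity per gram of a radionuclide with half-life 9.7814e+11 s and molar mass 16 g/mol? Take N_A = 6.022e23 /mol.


lambda = ln(2) / t_half = ln(2) / 9.7814e+11 = 7.086380e-13 /s
SA = lambda * N_A / M
SA = 7.086380e-13 * 6.022e23 / 16
SA = 2.6671e+10 Bq/g

2.6671e+10


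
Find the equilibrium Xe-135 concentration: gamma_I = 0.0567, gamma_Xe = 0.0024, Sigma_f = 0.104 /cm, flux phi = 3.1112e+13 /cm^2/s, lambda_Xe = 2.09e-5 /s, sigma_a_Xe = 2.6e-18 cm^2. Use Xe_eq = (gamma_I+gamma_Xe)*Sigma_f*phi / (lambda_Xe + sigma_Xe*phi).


Xe_eq = (gamma_I + gamma_Xe) * Sigma_f * phi / (lambda_Xe + sigma_Xe * phi)
Numerator = (0.0567 + 0.0024) * 0.104 * 3.1112e+13 = 1.912268e+11
Denominator = 2.09e-5 + 2.6e-18 * 3.1112e+13 = 1.017912e-04
Xe_eq = 1.912268e+11 / 1.017912e-04 = 1.8786e+15 /cm^3

1.8786e+15


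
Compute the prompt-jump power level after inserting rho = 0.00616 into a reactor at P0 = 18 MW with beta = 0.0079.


P1/P0 = beta / (beta - rho)
P1/P0 = 0.0079 / (0.0079 - 0.00616) = 4.540230
P1 = 18 * 4.540230 = 81.724 MW

81.724


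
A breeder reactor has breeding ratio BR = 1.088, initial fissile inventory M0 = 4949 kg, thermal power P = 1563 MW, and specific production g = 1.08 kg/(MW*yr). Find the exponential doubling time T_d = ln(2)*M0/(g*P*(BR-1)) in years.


Breeding gain G = BR - 1 = 1.088 - 1 = 0.088
Fissile production rate = g * P * G = 1.08 * 1563 * 0.088 = 148.54752 kg/yr
T_d = ln(2) * M0 / (g * P * G)
T_d = ln(2) * 4949 / 148.54752 = 23.093 yr

23.093


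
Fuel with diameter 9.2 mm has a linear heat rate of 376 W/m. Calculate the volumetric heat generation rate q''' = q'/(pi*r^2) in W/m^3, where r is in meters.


r = D / 2 / 1000 = 9.2 / 2 / 1000 = 0.0046 m
q''' = q' / (pi * r^2)
q''' = 376 / (pi * 0.0046^2)
q''' = 5.6562e+06 W/m^3

5.6562e+06


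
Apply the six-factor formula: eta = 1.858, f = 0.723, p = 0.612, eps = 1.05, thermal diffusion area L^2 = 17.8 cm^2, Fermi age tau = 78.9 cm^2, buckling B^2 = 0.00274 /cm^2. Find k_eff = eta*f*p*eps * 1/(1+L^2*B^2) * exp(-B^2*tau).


k_inf = eta*f*p*eps = 1.858*0.723*0.612*1.05 = 0.8632264
P_TNL = 1/(1 + L^2*B^2) = 1/(1 + 17.8*0.00274) = 0.9534961
P_FNL = exp(-B^2*tau) = exp(-0.00274*78.9) = 0.8055854
k_eff = k_inf * P_TNL * P_FNL = 0.8632264 * 0.9534961 * 0.8055854
k_eff = 0.66306

0.66306


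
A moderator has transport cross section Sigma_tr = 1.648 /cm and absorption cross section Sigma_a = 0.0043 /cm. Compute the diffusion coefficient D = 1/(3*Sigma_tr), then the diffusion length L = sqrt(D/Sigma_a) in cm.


D = 1 / (3 * Sigma_tr) = 1 / (3 * 1.648) = 0.2022654 cm
L = sqrt(D / Sigma_a)
L = sqrt(0.2022654 / 0.0043)
L = 6.8585 cm

6.8585


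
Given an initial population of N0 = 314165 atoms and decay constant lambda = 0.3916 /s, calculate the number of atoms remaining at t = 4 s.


N = N0 * exp(-lambda * t)
N = 314165 * exp(-0.3916 * 4)
N = 65596

65596


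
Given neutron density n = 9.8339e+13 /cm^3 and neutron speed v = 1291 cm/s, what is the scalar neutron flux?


phi = n * v
phi = 9.8339e+13 * 1291
phi = 1.2696e+17 /cm^2/s

1.2696e+17


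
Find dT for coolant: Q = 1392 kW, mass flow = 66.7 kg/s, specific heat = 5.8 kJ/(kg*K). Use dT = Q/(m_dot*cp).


dT = Q / (m_dot * cp)
dT = 1392 / (66.7 * 5.8)
dT = 3.5982 C

3.5982


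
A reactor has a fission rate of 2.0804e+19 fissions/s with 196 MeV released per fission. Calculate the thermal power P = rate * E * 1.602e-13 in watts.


P = fission_rate * E_MeV * 1.602e-13
P = 2.0804e+19 * 196 * 1.602e-13
P = 6.5323e+08 W

6.5323e+08


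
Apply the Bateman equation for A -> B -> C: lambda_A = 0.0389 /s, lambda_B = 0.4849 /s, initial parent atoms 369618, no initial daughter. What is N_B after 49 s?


N_B(t) = lambda_A * N_A0 / (lambda_B - lambda_A) * [exp(-lambda_A*t) - exp(-lambda_B*t)]
exp(-0.0389*49) = 0.1486590; exp(-0.4849*49) = 4.798657e-11
N_B = 0.0389 * 369618 / (0.4849 - 0.0389) * (0.1486590 - 4.798657e-11)
N_B = 4792.5

4792.5


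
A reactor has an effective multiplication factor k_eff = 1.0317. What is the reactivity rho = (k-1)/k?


rho = (k_eff - 1) / k_eff
rho = (1.0317 - 1) / 1.0317
rho = 0.030726

0.030726


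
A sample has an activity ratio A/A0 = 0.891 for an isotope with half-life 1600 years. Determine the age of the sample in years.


lambda = ln(2) / t_half = ln(2) / 1600 = 4.332170e-04 /yr
t = -ln(A/A0) / lambda
t = -ln(0.891) / 4.332170e-04
t = 266.40 yr

266.40


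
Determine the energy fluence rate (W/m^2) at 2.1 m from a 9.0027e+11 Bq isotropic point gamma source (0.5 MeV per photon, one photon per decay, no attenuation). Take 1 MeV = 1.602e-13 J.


psi = A * E * 1.602e-13 / (4*pi*r^2)
psi = 9.0027e+11 * 0.5 * 1.602e-13 / (4*pi*2.1^2)
psi = 0.0013012 W/m^2

0.0013012


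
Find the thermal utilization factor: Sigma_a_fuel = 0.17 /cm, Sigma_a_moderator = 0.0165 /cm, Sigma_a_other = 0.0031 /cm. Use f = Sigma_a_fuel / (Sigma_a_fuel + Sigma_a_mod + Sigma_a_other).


f = Sigma_a_fuel / (Sigma_a_fuel + Sigma_a_mod + Sigma_a_other)
f = 0.17 / (0.17 + 0.0165 + 0.0031)
f = 0.89662

0.89662


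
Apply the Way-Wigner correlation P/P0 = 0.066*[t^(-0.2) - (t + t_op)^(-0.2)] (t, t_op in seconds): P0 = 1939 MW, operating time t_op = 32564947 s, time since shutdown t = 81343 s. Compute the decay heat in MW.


P/P0 = 0.066 * [t^(-0.2) - (t + t_op)^(-0.2)]
P/P0 = 0.066 * [81343^(-0.2) - (81343 + 32564947)^(-0.2)]
P/P0 = 0.066 * [0.1042164 - 0.03142196] = 0.004804433
P = 1939 * 0.004804433 = 9.3158 MW

9.3158


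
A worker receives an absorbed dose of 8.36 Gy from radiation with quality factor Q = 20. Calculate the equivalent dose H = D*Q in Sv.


H = D * Q
H = 8.36 * 20
H = 167.20 Sv

167.20


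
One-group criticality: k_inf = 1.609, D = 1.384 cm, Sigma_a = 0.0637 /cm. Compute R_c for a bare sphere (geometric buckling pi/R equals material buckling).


L^2 = D / Sigma_a = 1.384 / 0.0637 = 21.72684 cm^2
B_m^2 = (k_inf - 1) / L^2 = (1.609 - 1) / 21.72684 = 0.02802985 /cm^2
For a bare sphere: B_g = pi/R, so R_c = pi / sqrt(B_m^2)
R_c = pi / sqrt(0.02802985) = 18.765 cm

18.765


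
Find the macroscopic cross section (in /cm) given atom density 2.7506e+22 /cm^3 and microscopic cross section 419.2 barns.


Sigma = N * sigma_barns * 1e-24
Sigma = 2.7506e+22 * 419.2 * 1e-24
Sigma = 11.531 /cm

11.531


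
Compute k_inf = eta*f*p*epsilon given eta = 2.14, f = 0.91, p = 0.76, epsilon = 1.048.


k_inf = eta * f * p * epsilon
k_inf = 2.14 * 0.91 * 0.76 * 1.048
k_inf = 1.5511

1.5511


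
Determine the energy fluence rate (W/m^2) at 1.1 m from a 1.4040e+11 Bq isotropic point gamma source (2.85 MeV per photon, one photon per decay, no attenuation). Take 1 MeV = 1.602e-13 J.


psi = A * E * 1.602e-13 / (4*pi*r^2)
psi = 1.4040e+11 * 2.85 * 1.602e-13 / (4*pi*1.1^2)
psi = 0.0042158 W/m^2

0.0042158


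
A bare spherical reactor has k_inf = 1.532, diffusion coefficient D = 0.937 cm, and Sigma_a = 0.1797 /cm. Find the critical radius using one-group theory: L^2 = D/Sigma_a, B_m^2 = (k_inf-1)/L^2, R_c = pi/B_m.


L^2 = D / Sigma_a = 0.937 / 0.1797 = 5.214246 cm^2
B_m^2 = (k_inf - 1) / L^2 = (1.532 - 1) / 5.214246 = 0.1020282 /cm^2
For a bare sphere: B_g = pi/R, so R_c = pi / sqrt(B_m^2)
R_c = pi / sqrt(0.1020282) = 9.8353 cm

9.8353


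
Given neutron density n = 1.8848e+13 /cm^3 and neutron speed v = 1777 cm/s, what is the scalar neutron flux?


phi = n * v
phi = 1.8848e+13 * 1777
phi = 3.3493e+16 /cm^2/s

3.3493e+16


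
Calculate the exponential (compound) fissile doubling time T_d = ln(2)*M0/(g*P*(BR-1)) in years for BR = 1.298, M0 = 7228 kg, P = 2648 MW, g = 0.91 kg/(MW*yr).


Breeding gain G = BR - 1 = 1.298 - 1 = 0.298
Fissile production rate = g * P * G = 0.91 * 2648 * 0.298 = 718.08464 kg/yr
T_d = ln(2) * M0 / (g * P * G)
T_d = ln(2) * 7228 / 718.08464 = 6.9770 yr

6.9770


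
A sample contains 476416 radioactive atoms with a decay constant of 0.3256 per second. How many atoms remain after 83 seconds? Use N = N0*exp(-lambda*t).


N = N0 * exp(-lambda * t)
N = 476416 * exp(-0.3256 * 83)
N = 8.7350e-07

8.7350e-07


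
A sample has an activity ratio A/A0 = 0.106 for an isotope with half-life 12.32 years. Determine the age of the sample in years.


lambda = ln(2) / t_half = ln(2) / 12.32 = 0.05626195 /yr
t = -ln(A/A0) / lambda
t = -ln(0.106) / 0.05626195
t = 39.890 yr

39.890


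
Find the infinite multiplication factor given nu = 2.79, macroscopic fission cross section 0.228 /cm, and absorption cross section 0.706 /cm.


k_inf = nu * Sigma_f / Sigma_a
k_inf = 2.79 * 0.228 / 0.706
k_inf = 0.90102

0.90102


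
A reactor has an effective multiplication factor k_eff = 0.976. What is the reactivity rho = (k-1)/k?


rho = (k_eff - 1) / k_eff
rho = (0.976 - 1) / 0.976
rho = -0.024590

-0.024590


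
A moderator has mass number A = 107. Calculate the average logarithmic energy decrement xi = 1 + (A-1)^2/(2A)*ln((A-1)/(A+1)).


xi = 1 + (A-1)^2/(2A) * ln((A-1)/(A+1))
xi = 1 + (107-1)^2/(2*107) * ln((107-1)/(107 +1))
xi = 0.018576

0.018576


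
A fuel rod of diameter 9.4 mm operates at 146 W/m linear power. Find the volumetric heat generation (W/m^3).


r = D / 2 / 1000 = 9.4 / 2 / 1000 = 0.0047 m
q''' = q' / (pi * r^2)
q''' = 146 / (pi * 0.0047^2)
q''' = 2.1038e+06 W/m^3

2.1038e+06


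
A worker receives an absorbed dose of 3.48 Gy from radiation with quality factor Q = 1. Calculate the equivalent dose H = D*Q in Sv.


H = D * Q
H = 3.48 * 1
H = 3.4800 Sv

3.4800


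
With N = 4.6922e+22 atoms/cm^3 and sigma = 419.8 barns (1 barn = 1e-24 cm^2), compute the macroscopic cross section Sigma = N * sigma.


Sigma = N * sigma_barns * 1e-24
Sigma = 4.6922e+22 * 419.8 * 1e-24
Sigma = 19.698 /cm

19.698


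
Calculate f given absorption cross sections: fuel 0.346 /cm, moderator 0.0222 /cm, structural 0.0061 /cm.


f = Sigma_a_fuel / (Sigma_a_fuel + Sigma_a_mod + Sigma_a_other)
f = 0.346 / (0.346 + 0.0222 + 0.0061)
f = 0.92439

0.92439


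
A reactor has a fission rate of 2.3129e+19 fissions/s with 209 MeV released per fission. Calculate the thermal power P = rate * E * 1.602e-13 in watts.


P = fission_rate * E_MeV * 1.602e-13
P = 2.3129e+19 * 209 * 1.602e-13
P = 7.7440e+08 W

7.7440e+08


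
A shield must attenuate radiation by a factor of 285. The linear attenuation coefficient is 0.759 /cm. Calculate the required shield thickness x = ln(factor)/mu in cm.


x = ln(factor) / mu
x = ln(285) / 0.759
x = 7.4473 cm

7.4473


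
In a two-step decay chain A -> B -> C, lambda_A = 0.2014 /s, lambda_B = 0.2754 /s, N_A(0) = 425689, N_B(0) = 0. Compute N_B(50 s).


N_B(t) = lambda_A * N_A0 / (lambda_B - lambda_A) * [exp(-lambda_A*t) - exp(-lambda_B*t)]
exp(-0.2014*50) = 4.233061e-05; exp(-0.2754*50) = 1.046562e-06
N_B = 0.2014 * 425689 / (0.2754 - 0.2014) * (4.233061e-05 - 1.046562e-06)
N_B = 47.830

47.830


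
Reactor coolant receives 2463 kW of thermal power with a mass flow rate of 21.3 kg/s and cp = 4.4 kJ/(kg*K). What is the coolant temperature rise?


dT = Q / (m_dot * cp)
dT = 2463 / (21.3 * 4.4)
dT = 26.280 C

26.280


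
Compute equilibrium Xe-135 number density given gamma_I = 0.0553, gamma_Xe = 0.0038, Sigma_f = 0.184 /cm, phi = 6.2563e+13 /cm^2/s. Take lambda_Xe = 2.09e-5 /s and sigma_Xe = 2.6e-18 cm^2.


Xe_eq = (gamma_I + gamma_Xe) * Sigma_f * phi / (lambda_Xe + sigma_Xe * phi)
Numerator = (0.0553 + 0.0038) * 0.184 * 6.2563e+13 = 6.803351e+11
Denominator = 2.09e-5 + 2.6e-18 * 6.2563e+13 = 1.835638e-04
Xe_eq = 6.803351e+11 / 1.835638e-04 = 3.7063e+15 /cm^3

3.7063e+15


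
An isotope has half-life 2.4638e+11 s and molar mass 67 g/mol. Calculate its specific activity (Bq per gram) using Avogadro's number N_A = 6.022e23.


lambda = ln(2) / t_half = ln(2) / 2.4638e+11 = 2.813326e-12 /s
SA = lambda * N_A / M
SA = 2.813326e-12 * 6.022e23 / 67
SA = 2.5286e+10 Bq/g

2.5286e+10


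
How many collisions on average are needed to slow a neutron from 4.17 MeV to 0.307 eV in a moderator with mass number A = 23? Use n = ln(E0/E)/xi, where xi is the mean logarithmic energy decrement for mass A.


xi = 1 + (A-1)^2/(2A)*ln((A-1)/(A+1)) = 0.08448899 (for A = 23)
n = ln(E0/E) / xi
n = ln(4.17e6 / 0.307) / 0.08448899
n = ln(1.358306e+07) / 0.08448899 = 194.40

194.40
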